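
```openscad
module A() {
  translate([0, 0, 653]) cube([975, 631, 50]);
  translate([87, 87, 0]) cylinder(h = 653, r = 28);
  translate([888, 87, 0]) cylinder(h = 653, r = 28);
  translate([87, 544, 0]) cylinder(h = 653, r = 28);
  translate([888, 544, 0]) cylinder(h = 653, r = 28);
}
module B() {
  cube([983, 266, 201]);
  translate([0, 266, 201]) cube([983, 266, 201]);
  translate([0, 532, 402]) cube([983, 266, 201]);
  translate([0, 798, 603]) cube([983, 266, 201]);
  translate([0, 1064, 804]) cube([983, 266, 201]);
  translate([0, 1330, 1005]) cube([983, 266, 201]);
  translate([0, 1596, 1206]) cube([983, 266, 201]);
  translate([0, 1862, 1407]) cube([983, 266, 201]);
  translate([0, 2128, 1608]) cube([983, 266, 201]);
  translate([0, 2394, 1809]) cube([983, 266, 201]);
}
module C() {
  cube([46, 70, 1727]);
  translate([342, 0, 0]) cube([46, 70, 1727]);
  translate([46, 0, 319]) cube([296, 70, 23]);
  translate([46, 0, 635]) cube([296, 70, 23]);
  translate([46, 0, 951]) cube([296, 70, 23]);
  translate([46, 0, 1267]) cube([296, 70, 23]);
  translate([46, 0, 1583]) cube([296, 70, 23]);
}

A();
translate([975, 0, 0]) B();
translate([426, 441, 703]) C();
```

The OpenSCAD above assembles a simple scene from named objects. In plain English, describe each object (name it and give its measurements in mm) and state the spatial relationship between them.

A is a table with a 975×631 mm rectangular top, 50 mm thick, top surface at z = 703 mm, supported by four round legs of 56 mm diameter, each leg's bounding box inset 59 mm from the nearest pair of top edges, running from the floor.

B is a straight staircase of 10 solid steps. Each step is 983 mm wide (x), 266 mm deep (y, the going) and 201 mm tall (the rise). The first step rests on the floor; each subsequent step sits one going further in +y and one rise higher in +z, directly behind and above the previous step with no overlap.

C is a straight ladder. Two 46×70 mm vertical rails, 1727 mm tall, stand 388 mm apart (outside-to-outside) with their front faces coplanar on the −y side. 5 rungs, each 70 mm deep and 23 mm tall, span between the inner faces of the rails, front faces flush with the rails. The lowest rung's underside is at z = 319 mm and rungs are spaced 316 mm apart (underside to underside).

The staircase is against the table's +x side, with their −y faces flush. The ladder is on top of the table.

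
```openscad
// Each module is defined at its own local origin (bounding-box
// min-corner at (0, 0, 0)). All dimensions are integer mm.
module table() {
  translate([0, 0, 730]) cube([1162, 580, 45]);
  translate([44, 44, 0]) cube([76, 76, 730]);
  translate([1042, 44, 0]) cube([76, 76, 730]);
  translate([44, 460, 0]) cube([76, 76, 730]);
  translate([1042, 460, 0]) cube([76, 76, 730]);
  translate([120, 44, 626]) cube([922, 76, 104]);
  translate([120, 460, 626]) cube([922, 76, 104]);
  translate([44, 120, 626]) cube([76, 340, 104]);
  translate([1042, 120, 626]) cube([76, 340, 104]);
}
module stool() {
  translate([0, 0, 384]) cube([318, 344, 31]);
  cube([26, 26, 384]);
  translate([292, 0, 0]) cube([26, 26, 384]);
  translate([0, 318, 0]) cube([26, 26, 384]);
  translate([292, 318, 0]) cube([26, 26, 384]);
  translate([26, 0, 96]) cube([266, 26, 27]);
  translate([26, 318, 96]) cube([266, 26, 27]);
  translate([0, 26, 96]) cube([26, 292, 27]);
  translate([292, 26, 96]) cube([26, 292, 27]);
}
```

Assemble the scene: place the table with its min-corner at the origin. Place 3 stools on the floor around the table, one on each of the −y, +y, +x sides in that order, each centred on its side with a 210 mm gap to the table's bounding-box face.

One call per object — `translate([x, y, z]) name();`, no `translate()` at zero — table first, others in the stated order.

table();
translate([422, -554, 0]) stool();
translate([422, 790, 0]) stool();
translate([1372, 118, 0]) stool();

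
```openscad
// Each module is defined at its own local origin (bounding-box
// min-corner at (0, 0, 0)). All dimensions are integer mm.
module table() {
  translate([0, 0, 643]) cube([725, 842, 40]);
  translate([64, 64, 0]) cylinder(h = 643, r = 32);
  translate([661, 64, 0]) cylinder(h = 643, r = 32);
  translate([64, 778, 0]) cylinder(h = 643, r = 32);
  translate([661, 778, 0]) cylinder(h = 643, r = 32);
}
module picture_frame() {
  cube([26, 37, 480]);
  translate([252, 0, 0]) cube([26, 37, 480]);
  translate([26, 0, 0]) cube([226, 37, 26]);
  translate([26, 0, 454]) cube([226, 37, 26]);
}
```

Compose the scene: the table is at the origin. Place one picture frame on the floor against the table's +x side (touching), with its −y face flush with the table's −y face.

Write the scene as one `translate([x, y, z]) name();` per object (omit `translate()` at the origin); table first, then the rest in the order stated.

table();
translate([725, 0, 0]) picture_frame();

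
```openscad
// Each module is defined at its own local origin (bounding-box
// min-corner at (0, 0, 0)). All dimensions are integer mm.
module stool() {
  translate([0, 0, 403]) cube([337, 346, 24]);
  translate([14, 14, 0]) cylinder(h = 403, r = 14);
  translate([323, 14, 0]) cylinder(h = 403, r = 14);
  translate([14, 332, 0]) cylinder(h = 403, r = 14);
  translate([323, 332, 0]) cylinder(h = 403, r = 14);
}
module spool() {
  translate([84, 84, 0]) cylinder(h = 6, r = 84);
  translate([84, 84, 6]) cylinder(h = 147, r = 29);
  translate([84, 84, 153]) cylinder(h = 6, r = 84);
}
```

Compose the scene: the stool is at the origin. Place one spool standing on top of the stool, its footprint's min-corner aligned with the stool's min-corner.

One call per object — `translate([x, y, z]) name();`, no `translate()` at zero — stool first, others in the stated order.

stool();
translate([0, 0, 427]) spool();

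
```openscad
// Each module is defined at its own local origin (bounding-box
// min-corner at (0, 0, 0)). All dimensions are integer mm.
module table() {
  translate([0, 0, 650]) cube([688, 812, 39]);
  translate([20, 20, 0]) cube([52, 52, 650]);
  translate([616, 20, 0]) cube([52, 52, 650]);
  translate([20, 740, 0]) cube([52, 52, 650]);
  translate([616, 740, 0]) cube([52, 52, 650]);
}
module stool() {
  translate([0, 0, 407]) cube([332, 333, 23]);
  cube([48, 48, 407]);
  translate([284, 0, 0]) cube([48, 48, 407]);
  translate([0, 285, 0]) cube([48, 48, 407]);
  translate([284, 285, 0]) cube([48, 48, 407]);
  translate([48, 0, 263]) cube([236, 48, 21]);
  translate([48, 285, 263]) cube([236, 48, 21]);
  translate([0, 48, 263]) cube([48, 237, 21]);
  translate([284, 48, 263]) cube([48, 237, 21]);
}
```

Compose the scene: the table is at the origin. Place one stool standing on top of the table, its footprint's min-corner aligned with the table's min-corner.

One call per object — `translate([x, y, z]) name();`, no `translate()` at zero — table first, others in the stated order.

table();
translate([0, 0, 689]) stool();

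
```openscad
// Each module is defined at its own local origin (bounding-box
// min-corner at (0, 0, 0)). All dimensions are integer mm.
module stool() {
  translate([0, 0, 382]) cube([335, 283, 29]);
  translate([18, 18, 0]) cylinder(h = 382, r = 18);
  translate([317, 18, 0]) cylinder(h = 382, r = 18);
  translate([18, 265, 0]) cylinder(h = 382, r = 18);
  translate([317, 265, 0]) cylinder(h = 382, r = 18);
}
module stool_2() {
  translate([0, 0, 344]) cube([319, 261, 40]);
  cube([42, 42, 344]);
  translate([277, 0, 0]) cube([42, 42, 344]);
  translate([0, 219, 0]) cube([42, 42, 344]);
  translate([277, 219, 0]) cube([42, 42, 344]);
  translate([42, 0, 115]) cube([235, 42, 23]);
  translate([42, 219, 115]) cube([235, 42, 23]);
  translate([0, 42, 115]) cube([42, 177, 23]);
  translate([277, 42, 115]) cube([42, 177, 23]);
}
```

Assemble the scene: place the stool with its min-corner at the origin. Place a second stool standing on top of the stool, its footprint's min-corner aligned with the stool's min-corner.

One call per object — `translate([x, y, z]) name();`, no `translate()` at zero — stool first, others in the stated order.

stool();
translate([0, 0, 411]) stool_2();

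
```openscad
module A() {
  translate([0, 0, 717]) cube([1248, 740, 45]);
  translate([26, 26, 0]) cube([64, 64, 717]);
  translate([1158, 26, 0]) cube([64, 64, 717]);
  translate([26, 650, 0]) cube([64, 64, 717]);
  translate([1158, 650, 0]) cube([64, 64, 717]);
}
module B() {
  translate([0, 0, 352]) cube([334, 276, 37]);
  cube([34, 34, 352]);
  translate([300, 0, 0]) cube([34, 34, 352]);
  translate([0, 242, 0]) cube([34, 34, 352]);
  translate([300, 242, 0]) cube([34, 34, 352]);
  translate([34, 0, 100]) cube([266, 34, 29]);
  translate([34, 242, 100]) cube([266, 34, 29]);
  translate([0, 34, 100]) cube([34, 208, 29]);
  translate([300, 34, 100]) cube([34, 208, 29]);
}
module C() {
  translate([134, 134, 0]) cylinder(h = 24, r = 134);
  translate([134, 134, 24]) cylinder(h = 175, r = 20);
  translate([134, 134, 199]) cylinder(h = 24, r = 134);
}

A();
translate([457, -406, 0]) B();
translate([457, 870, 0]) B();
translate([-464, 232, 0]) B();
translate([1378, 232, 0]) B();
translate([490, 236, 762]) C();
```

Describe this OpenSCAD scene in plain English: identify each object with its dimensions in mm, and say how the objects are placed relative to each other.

A is a rectangular dining table. The top is 1248×740×45 mm with its upper surface at z = 762 mm. It stands on four 64×64 mm square legs, each inset 26 mm from the nearest pair of top edges, running from the floor to the underside of the top.

B is a four-legged stool. The seat is 334×276 mm, 37 mm thick, top at z = 389 mm. It stands on four square legs, each 34×34 mm in cross-section, from z = 0 to the seat underside, each flush with a corner of the seat. Four stretchers, 34 mm wide and 29 mm tall, connect adjacent legs with their undersides at z = 100 mm, each running between the inner faces of the legs it joins and aligned with the legs' outer faces on the other axis.

C is a spool: two coaxial disc flanges of radius 134 mm and thickness 24 mm, joined by a core cylinder of radius 20 mm and height 175 mm. The lower flange rests on z = 0 and the three cylinders share a vertical axis.

Four stools sit around the table at the −y, +y, −x, +x sides. The spool is on top of the table, centred.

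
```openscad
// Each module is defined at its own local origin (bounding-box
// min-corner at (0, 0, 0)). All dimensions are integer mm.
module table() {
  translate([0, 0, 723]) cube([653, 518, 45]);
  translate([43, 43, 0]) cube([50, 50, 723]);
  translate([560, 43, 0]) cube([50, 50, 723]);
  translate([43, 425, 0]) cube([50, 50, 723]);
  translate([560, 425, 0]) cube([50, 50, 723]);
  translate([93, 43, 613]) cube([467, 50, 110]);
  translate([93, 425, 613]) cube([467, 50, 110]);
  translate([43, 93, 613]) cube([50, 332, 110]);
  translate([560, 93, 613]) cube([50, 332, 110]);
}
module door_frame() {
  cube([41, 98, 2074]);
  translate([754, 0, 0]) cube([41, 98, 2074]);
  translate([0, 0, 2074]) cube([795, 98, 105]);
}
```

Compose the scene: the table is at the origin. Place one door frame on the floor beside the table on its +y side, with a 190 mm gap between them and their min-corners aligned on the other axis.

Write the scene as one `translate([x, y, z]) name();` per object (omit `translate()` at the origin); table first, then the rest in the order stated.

table();
translate([0, 708, 0]) door_frame();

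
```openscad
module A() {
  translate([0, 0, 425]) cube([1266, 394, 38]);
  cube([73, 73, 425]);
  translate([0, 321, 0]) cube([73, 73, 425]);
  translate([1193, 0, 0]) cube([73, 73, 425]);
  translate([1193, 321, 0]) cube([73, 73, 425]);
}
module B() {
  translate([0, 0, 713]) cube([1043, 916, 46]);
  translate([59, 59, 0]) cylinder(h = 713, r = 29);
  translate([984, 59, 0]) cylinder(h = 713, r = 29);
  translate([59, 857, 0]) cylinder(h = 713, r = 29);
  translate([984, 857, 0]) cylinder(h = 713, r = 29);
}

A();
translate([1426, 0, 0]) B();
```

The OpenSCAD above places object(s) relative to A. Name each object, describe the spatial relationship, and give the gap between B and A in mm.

A is a bench. B is a table. The table is on the floor beside the bench on its +x side. The gap between the table and the bench is 160 mm.

The table's nearest face is 160 mm from the bench's +x face.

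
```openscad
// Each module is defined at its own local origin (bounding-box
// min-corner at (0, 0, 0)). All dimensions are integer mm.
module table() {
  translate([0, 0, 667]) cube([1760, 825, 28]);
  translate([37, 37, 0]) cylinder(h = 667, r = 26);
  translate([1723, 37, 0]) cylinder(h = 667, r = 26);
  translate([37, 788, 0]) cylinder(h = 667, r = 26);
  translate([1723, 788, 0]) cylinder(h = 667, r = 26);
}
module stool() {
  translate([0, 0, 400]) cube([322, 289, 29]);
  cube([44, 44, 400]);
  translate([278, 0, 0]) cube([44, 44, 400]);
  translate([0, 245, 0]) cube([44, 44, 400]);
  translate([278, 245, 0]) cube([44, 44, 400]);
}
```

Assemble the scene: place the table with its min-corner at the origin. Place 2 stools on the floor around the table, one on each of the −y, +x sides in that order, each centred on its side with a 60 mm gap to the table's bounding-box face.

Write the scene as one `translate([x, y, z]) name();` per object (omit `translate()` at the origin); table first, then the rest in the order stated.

table();
translate([719, -349, 0]) stool();
translate([1820, 268, 0]) stool();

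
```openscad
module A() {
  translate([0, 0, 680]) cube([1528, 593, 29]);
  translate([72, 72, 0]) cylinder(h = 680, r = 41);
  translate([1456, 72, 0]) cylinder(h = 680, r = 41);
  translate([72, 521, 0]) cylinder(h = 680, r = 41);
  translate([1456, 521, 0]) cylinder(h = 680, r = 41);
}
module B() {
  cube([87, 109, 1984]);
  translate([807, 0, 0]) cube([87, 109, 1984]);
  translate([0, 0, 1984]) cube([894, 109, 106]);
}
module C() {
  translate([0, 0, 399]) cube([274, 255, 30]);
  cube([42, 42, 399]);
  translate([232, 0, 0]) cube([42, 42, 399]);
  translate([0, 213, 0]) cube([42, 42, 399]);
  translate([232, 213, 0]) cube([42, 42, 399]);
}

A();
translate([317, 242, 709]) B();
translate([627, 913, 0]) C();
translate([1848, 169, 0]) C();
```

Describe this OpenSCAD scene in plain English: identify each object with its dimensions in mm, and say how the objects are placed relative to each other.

A is a table: top 1528 mm (x) × 593 mm (y), 29 mm thick, upper face at z = 709 mm, on four round legs of 82 mm diameter, each leg's bounding box inset 31 mm from the nearest pair of top edges, running from z = 0 to the bottom of the top.

B is a door frame. The clear opening is 720 mm wide and 1984 mm high. Two 87 mm wide jambs, 109 mm deep, stand either side of the opening from the floor to the top of the opening. A 106 mm thick head sits across the top of both jambs, spanning the full outside width of the frame.

C is a simple wooden stool: a rectangular seat 274 mm (x) by 255 mm (y), 30 mm thick, top face at z = 429 mm, on four square legs, each 42×42 mm in cross-section. The legs rest on z = 0, each flush with a corner of the seat.

The door frame is on top of the table, centred. Two stools sit around the table at the +y, +x sides.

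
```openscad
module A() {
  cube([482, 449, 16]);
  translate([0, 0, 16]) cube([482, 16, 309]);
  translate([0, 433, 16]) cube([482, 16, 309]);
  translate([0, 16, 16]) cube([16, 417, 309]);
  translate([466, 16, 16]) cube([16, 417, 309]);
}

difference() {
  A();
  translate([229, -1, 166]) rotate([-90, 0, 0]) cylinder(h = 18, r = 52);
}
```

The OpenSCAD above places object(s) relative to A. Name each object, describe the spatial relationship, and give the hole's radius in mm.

A is an open box. The open box has a circular hole through its front wall. The hole's radius is 52 mm.

The subtracted cylinder has r = 52 mm.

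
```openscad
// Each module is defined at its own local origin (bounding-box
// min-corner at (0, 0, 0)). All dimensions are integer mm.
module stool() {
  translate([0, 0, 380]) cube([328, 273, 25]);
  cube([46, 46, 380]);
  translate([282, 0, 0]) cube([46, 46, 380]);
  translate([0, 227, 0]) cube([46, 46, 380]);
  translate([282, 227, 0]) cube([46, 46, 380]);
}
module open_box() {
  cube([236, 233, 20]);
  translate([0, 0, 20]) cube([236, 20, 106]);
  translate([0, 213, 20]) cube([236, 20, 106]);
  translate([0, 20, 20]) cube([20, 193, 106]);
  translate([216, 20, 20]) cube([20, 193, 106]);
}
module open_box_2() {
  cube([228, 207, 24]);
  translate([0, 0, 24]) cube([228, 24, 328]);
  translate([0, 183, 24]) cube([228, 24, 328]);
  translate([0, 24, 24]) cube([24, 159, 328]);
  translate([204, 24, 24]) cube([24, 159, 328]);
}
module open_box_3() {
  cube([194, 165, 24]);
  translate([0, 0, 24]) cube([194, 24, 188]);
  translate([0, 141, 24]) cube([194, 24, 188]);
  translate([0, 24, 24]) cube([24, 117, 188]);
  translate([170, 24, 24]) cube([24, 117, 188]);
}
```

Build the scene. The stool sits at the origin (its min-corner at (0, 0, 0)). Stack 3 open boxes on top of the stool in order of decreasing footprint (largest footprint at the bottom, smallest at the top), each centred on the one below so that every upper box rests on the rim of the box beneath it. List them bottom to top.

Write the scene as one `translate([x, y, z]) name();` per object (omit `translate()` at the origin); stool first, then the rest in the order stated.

stool();
translate([46, 20, 405]) open_box();
translate([50, 33, 531]) open_box_2();
translate([67, 54, 883]) open_box_3();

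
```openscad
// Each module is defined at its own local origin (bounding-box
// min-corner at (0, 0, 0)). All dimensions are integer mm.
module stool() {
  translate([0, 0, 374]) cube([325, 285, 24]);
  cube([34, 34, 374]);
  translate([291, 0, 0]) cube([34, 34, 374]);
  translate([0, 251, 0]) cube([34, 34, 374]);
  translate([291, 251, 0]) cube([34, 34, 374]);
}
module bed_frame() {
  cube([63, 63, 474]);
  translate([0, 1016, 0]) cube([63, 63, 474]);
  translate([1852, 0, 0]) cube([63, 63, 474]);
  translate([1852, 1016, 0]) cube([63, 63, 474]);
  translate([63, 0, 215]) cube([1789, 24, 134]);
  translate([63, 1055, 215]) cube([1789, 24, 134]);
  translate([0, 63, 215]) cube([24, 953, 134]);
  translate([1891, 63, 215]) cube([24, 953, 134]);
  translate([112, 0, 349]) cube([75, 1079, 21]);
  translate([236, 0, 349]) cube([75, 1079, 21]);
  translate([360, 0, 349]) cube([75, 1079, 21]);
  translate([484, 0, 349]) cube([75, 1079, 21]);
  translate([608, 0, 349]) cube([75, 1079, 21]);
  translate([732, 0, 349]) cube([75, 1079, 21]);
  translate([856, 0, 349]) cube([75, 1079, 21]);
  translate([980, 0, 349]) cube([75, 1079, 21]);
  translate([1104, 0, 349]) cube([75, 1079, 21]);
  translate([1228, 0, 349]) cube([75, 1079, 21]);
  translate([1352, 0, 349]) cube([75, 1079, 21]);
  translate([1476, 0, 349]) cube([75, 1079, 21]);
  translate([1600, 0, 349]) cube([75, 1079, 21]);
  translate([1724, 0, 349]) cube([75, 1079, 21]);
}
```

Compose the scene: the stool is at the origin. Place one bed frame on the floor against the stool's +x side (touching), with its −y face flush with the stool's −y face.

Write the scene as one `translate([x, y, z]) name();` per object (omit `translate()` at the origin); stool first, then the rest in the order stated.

stool();
translate([325, 0, 0]) bed_frame();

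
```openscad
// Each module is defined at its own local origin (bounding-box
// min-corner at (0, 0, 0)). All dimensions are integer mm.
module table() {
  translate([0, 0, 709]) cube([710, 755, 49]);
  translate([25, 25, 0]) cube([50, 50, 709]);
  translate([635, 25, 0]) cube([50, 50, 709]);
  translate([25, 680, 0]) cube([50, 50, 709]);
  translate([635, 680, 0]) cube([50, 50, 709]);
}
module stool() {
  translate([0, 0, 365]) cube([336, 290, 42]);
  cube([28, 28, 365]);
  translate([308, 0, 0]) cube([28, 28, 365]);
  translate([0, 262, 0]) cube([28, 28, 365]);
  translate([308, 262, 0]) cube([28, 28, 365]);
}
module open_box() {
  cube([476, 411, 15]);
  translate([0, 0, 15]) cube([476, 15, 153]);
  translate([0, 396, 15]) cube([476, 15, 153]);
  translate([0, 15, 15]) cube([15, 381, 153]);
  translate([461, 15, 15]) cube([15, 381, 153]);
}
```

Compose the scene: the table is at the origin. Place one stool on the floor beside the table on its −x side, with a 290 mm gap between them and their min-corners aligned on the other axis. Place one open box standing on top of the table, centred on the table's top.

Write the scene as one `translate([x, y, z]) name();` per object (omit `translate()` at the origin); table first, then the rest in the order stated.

table();
translate([-626, 0, 0]) stool();
translate([117, 172, 758]) open_box();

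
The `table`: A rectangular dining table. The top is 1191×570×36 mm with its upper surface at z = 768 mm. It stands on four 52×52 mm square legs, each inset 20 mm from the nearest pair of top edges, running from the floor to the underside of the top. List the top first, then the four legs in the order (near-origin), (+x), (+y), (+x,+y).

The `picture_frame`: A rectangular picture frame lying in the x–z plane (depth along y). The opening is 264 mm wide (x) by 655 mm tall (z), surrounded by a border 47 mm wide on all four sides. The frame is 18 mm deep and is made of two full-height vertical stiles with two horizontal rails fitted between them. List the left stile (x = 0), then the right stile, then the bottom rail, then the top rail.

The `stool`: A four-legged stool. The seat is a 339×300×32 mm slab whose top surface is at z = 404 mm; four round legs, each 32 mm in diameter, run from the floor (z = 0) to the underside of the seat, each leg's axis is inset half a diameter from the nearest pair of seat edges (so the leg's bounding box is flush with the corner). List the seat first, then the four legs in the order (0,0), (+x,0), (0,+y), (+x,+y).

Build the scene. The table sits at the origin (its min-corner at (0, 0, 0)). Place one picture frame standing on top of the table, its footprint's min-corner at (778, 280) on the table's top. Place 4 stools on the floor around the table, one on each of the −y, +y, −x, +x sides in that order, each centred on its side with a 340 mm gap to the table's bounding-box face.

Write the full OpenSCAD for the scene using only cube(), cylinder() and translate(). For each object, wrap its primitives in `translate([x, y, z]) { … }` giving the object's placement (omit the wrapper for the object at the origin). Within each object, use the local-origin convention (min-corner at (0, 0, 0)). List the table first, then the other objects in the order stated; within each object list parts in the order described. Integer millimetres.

translate([0, 0, 732]) cube([1191, 570, 36]);
translate([20, 20, 0]) cube([52, 52, 732]);
translate([1119, 20, 0]) cube([52, 52, 732]);
translate([20, 498, 0]) cube([52, 52, 732]);
translate([1119, 498, 0]) cube([52, 52, 732]);
translate([778, 280, 768]) {
  cube([47, 18, 749]);
  translate([311, 0, 0]) cube([47, 18, 749]);
  translate([47, 0, 0]) cube([264, 18, 47]);
  translate([47, 0, 702]) cube([264, 18, 47]);
}
translate([426, -640, 0]) {
  translate([0, 0, 372]) cube([339, 300, 32]);
  translate([16, 16, 0]) cylinder(h = 372, r = 16);
  translate([323, 16, 0]) cylinder(h = 372, r = 16);
  translate([16, 284, 0]) cylinder(h = 372, r = 16);
  translate([323, 284, 0]) cylinder(h = 372, r = 16);
}
translate([426, 910, 0]) {
  translate([0, 0, 372]) cube([339, 300, 32]);
  translate([16, 16, 0]) cylinder(h = 372, r = 16);
  translate([323, 16, 0]) cylinder(h = 372, r = 16);
  translate([16, 284, 0]) cylinder(h = 372, r = 16);
  translate([323, 284, 0]) cylinder(h = 372, r = 16);
}
translate([-679, 135, 0]) {
  translate([0, 0, 372]) cube([339, 300, 32]);
  translate([16, 16, 0]) cylinder(h = 372, r = 16);
  translate([323, 16, 0]) cylinder(h = 372, r = 16);
  translate([16, 284, 0]) cylinder(h = 372, r = 16);
  translate([323, 284, 0]) cylinder(h = 372, r = 16);
}
translate([1531, 135, 0]) {
  translate([0, 0, 372]) cube([339, 300, 32]);
  translate([16, 16, 0]) cylinder(h = 372, r = 16);
  translate([323, 16, 0]) cylinder(h = 372, r = 16);
  translate([16, 284, 0]) cylinder(h = 372, r = 16);
  translate([323, 284, 0]) cylinder(h = 372, r = 16);
}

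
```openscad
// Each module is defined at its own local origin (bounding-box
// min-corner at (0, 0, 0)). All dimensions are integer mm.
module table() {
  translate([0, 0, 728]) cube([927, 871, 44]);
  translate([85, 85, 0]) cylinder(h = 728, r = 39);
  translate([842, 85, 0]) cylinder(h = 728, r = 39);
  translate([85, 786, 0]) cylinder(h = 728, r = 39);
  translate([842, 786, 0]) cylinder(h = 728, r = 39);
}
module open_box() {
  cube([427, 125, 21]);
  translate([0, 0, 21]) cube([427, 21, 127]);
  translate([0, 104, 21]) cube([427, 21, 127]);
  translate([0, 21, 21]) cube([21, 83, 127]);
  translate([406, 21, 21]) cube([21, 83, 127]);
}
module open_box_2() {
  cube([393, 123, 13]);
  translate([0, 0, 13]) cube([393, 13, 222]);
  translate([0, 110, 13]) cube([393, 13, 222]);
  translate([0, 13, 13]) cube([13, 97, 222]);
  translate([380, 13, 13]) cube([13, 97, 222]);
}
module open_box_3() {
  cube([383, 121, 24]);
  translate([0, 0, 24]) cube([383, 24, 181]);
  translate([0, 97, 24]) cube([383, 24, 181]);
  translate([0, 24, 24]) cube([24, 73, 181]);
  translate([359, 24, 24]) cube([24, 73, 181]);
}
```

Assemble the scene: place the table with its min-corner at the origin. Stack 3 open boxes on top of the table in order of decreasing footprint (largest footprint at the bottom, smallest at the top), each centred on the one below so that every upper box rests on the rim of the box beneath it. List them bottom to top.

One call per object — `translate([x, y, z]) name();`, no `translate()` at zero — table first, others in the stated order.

table();
translate([250, 373, 772]) open_box();
translate([267, 374, 920]) open_box_2();
translate([272, 375, 1155]) open_box_3();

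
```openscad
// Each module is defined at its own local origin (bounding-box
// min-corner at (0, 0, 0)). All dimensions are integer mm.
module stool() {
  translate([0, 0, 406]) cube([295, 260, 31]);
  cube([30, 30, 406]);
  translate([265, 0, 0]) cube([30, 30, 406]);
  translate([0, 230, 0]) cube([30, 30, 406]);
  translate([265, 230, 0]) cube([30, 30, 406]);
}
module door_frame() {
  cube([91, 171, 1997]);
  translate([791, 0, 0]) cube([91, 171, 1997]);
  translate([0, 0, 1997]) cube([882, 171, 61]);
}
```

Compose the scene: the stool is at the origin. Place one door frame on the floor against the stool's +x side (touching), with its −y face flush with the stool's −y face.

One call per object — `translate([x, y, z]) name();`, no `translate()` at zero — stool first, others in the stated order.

stool();
translate([295, 0, 0]) door_frame();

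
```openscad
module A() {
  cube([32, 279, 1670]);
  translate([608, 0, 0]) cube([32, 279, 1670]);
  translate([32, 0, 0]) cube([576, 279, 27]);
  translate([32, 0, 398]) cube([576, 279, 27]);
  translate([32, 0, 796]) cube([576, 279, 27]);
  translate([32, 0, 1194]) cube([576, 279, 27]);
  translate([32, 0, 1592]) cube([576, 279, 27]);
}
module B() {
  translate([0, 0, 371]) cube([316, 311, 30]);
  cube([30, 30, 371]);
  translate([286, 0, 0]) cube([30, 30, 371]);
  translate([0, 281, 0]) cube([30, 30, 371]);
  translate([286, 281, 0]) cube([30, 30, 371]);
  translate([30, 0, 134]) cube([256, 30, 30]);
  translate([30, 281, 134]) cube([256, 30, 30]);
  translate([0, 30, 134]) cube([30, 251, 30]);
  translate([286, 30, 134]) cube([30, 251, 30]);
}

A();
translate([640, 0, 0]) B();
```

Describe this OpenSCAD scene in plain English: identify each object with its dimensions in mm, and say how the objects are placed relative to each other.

A is a bookshelf 640 mm wide overall, 279 mm deep and 1670 mm tall. The two sides are 32 mm thick vertical panels. 5 horizontal shelves of 27 mm thickness span between the inner faces of the sides; the lowest shelf sits on the floor and shelves are stacked with a clear vertical gap of 371 mm between each pair.

B is a four-legged stool. The seat is 316×311 mm, 30 mm thick, top at z = 401 mm. It stands on four square legs, each 30×30 mm in cross-section, from z = 0 to the seat underside, each flush with a corner of the seat. Four stretchers, 30 mm wide and 30 mm tall, connect adjacent legs with their undersides at z = 134 mm, each running between the inner faces of the legs it joins and aligned with the legs' outer faces on the other axis.

The stool is against the bookshelf's +x side, with their −y faces flush.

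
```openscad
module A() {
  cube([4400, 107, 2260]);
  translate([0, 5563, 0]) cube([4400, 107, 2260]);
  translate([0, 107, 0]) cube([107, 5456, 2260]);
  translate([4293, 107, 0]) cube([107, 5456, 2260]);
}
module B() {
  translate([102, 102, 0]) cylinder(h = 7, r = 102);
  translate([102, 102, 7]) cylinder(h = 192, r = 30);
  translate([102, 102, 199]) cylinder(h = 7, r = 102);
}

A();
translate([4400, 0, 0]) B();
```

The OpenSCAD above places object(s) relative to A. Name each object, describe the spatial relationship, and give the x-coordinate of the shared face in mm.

The house frame's +x face and the spool's −x face are both at x = 4400 mm.

A is a house frame. B is a spool. The spool is against the house frame's +x side, with their −y faces flush. The x-coordinate of the shared face is 4400 mm.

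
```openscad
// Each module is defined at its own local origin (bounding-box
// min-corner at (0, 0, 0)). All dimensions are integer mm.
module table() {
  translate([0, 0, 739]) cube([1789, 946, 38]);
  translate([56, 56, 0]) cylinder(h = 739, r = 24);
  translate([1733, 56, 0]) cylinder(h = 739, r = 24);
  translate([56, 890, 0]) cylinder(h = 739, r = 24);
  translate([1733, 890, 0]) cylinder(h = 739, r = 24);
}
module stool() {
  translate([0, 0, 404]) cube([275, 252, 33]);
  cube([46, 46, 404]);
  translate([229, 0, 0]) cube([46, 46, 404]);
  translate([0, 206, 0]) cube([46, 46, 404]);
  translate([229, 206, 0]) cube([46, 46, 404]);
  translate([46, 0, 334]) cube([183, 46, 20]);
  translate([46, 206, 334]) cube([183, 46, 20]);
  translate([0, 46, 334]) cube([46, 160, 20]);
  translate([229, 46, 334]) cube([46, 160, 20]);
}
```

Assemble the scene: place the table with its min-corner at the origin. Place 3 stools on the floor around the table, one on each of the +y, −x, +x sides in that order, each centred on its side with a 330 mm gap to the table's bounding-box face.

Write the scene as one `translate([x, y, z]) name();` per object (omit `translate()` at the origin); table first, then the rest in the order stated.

table();
translate([757, 1276, 0]) stool();
translate([-605, 347, 0]) stool();
translate([2119, 347, 0]) stool();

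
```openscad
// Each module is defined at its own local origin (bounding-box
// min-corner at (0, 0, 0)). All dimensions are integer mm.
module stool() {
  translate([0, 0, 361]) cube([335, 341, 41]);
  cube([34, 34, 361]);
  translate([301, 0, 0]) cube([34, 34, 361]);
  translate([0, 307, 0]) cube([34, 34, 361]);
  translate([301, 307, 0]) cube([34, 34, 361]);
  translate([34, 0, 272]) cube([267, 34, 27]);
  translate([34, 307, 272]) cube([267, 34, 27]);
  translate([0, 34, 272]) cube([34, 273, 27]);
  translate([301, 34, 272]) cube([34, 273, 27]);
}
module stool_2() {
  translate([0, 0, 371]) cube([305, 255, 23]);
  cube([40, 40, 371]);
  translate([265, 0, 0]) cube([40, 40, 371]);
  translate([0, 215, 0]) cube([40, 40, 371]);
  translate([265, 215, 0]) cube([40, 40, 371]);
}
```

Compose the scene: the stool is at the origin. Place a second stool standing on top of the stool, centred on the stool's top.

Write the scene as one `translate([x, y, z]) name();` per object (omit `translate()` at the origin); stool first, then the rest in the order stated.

stool();
translate([15, 43, 402]) stool_2();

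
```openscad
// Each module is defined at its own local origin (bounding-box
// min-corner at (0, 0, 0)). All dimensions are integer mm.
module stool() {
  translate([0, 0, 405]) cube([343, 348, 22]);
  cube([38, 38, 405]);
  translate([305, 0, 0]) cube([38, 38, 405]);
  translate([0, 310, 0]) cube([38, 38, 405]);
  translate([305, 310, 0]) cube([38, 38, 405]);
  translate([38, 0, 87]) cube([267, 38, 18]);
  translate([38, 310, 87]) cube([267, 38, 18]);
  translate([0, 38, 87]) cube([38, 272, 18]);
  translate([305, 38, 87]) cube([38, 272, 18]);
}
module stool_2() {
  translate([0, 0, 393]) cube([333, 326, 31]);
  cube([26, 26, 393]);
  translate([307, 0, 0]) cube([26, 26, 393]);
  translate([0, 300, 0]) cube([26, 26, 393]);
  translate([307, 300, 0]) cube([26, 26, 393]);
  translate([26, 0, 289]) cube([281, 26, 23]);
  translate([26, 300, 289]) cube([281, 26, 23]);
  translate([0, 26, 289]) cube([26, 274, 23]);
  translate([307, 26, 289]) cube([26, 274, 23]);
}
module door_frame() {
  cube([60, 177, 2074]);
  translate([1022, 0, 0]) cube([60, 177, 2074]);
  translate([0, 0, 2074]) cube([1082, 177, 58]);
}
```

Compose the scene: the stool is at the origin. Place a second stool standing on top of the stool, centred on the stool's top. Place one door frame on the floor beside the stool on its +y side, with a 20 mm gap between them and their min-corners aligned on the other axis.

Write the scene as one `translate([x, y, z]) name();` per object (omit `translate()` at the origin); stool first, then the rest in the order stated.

stool();
translate([5, 11, 427]) stool_2();
translate([0, 368, 0]) door_frame();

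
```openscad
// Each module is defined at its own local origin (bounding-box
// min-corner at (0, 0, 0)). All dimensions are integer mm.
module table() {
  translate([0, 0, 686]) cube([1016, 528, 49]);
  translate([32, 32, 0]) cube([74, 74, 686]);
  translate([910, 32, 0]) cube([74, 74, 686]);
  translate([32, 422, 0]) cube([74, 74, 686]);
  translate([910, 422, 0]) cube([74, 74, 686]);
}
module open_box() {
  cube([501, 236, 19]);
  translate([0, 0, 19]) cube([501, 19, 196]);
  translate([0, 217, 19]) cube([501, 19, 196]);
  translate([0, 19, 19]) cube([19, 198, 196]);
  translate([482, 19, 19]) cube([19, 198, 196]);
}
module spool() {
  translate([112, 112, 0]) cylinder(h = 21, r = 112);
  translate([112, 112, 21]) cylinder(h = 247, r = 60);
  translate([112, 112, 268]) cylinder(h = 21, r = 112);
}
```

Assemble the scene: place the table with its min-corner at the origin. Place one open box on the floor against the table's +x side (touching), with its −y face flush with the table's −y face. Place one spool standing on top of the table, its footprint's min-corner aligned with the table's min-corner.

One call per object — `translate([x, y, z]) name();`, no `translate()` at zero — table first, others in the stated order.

table();
translate([1016, 0, 0]) open_box();
translate([0, 0, 735]) spool();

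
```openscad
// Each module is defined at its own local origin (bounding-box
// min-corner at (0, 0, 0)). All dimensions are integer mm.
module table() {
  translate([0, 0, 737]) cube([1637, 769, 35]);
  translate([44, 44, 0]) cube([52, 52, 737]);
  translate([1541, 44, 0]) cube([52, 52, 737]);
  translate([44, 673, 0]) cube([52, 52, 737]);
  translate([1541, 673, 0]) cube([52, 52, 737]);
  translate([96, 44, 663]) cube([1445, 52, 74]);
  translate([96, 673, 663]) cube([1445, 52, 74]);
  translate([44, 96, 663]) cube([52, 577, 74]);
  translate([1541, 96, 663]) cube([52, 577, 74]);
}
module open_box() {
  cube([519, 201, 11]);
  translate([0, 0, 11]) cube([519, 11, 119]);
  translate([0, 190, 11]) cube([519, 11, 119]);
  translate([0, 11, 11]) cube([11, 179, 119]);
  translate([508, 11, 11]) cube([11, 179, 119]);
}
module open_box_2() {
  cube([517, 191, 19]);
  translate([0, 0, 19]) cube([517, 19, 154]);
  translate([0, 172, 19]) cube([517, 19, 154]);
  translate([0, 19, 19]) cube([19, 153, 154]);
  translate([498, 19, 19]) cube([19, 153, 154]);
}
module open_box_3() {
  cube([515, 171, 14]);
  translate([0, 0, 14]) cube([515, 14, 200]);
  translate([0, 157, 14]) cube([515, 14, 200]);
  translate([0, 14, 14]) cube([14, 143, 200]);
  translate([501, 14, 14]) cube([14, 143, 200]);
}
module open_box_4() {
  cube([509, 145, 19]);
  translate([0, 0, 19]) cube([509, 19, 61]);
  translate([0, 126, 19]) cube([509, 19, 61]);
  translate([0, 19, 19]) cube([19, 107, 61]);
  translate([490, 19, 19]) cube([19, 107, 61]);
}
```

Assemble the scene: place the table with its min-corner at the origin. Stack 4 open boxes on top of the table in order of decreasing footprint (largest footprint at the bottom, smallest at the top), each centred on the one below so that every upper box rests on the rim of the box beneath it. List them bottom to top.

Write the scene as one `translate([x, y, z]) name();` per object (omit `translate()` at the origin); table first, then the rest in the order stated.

table();
translate([559, 284, 772]) open_box();
translate([560, 289, 902]) open_box_2();
translate([561, 299, 1075]) open_box_3();
translate([564, 312, 1289]) open_box_4();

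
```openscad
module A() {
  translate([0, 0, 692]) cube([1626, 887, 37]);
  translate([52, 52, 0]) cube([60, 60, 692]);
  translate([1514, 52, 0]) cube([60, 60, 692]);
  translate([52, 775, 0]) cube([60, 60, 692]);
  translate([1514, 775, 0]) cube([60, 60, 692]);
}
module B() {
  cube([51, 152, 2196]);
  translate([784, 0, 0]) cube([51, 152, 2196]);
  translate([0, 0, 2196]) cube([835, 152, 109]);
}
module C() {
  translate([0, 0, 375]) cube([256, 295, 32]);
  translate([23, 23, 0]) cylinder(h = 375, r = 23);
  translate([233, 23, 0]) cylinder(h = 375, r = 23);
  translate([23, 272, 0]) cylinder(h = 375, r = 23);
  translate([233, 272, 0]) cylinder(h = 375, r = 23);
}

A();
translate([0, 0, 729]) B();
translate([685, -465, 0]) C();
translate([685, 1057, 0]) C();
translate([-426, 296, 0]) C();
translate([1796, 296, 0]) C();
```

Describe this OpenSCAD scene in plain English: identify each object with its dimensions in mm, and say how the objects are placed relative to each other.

A is a table: top 1626 mm (x) × 887 mm (y), 37 mm thick, upper face at z = 729 mm, on four 60×60 mm square legs, each inset 52 mm from the nearest pair of top edges, running from z = 0 to the bottom of the top.

B is a rectangular door frame: two vertical jambs of 51×152 mm section, 2196 mm tall, with a clear opening 733 mm wide between their inner faces. A header 109 mm tall and 152 mm deep lies on top of the jambs and spans the full outside width.

C is a four-legged stool. The seat is a 256×295×32 mm slab whose top surface is at z = 407 mm; four round legs, each 46 mm in diameter, run from the floor (z = 0) to the underside of the seat, each leg's axis is inset half a diameter from the nearest pair of seat edges (so the leg's bounding box is flush with the corner).

The door frame is on top of the table. Four stools sit around the table at the −y, +y, −x, +x sides.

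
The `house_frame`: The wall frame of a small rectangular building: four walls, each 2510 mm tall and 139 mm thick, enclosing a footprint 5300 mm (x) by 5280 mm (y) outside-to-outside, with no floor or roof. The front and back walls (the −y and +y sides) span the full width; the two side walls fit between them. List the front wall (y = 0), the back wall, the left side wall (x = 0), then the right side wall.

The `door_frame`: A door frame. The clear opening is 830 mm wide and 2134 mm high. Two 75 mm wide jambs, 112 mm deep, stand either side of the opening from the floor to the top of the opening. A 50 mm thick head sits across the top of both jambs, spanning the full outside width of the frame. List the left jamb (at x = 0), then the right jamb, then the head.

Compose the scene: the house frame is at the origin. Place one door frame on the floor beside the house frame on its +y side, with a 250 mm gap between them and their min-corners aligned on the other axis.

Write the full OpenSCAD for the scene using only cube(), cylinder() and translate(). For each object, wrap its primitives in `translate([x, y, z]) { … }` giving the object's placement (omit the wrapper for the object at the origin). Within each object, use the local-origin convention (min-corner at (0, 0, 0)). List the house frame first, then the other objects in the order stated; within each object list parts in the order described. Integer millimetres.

cube([5300, 139, 2510]);
translate([0, 5141, 0]) cube([5300, 139, 2510]);
translate([0, 139, 0]) cube([139, 5002, 2510]);
translate([5161, 139, 0]) cube([139, 5002, 2510]);
translate([0, 5530, 0]) {
  cube([75, 112, 2134]);
  translate([905, 0, 0]) cube([75, 112, 2134]);
  translate([0, 0, 2134]) cube([980, 112, 50]);
}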